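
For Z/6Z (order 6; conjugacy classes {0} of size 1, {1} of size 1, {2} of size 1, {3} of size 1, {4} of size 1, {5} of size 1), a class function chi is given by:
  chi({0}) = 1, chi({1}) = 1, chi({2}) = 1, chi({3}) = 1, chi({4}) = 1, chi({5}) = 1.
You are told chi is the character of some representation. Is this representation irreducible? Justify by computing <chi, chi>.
Irreducible: <chi, chi> = 1.

Derivation: <chi, chi> = (1/|G|) sum_C |C| * |chi(C)|^2 = (1/6)[1*|1|^2 + 1*|1|^2 + 1*|1|^2 + 1*|1|^2 + 1*|1|^2 + 1*|1|^2]
  = (1/6)[(1) + (1) + (1) + (1) + (1) + (1)] = 6/6 = 1.
(Exp terms are combined using exp(i*s)*conj(exp(i*t)) = exp(i*(s-t)), and sums of them are collapsed using the identity that for every m > 1 the m distinct m-th roots of unity sum to 0, e.g. 1 + exp(2*I*pi/3) + exp(-2*I*pi/3) = 0.)
A character is irreducible iff <chi, chi> = 1, so this representation is irreducible.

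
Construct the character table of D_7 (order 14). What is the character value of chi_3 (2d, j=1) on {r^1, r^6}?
Conjugacy classes: {e} of size 1, {r^1, r^6} of size 2, {r^2, r^5} of size 2, {r^3, r^4} of size 2, {s, sr, ..., sr^6} of size 7.
Character table:
  irrep \ class              {e} (size 1)  {r^1, r^6} (size 2)  {r^2, r^5} (size 2)  {r^3, r^4} (size 2)  {s, sr, ..., sr^6} (size 7)
  chi_1 (triv)               1             1                    1                    1                    1                          
  chi_2 (sign: r->1, s->-1)  1             1                    1                    1                    -1                         
  chi_3 (2d, j=1)            2             2*cos(2*pi/7)        -2*cos(3*pi/7)       -2*cos(pi/7)         0                          
  chi_4 (2d, j=2)            2             -2*cos(3*pi/7)       -2*cos(pi/7)         2*cos(2*pi/7)        0                          
  chi_5 (2d, j=3)            2             -2*cos(pi/7)         2*cos(2*pi/7)        -2*cos(3*pi/7)       0                          

Spot check: chi_3 (2d, j=1) on {r^1, r^6} = 2*cos(2*pi/7).

Working: D_7 has order 2*7 = 14 with 5 conjugacy classes, hence 5 irreducibles. Sum of squared dims 1 + 1 + 4 + 4 + 4 = 14 = |G|. Linear characters come from the abelianisation; the 2-dimensional irreps have character r^k -> 2*cos(2*pi*j*k/7), reflections -> 0.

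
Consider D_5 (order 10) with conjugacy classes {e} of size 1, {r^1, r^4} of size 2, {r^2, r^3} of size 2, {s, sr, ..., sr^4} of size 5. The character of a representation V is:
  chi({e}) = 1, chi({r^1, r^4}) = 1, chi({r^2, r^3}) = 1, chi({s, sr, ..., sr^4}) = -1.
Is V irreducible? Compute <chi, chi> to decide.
Irreducible: <chi, chi> = 1.

Working: <chi, chi> = (1/|G|) sum_C |C| * |chi(C)|^2 = (1/10)[1*|1|^2 + 2*|1|^2 + 2*|1|^2 + 5*|-1|^2]
  = (1/10)[(1) + (2) + (2) + (5)] = 10/10 = 1.
A character is irreducible iff <chi, chi> = 1, so this representation is irreducible.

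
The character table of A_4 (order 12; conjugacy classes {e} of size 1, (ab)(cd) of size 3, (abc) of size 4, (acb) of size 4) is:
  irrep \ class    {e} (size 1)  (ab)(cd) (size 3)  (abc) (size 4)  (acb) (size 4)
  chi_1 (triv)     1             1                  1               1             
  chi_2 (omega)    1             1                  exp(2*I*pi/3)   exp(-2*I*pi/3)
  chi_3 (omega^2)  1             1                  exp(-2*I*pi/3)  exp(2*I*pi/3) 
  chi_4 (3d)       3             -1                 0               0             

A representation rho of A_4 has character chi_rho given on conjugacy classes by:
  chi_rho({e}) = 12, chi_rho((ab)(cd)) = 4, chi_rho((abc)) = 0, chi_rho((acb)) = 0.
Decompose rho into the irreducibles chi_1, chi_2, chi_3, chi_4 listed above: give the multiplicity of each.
Multiplicities: chi_1: 2, chi_2: 2, chi_3: 2, chi_4: 2.

Solution. Use <chi_rho, chi> = (1/|G|) sum_C |C| * chi_rho(C) * conj(chi(C)) with |G| = 12 for each irreducible chi in the table:
  <chi_rho, chi_1> = (1/12)[1*(12)*conj(1) + 3*(4)*conj(1) + 4*(0)*conj(1) + 4*(0)*conj(1)]
      = (1/12)[(12) + (12) + (0) + (0)] = 24/12 = 2
  <chi_rho, chi_2> = (1/12)[1*(12)*conj(1) + 3*(4)*conj(1) + 4*(0)*conj(exp(2*I*pi/3)) + 4*(0)*conj(exp(-2*I*pi/3))]
      = (1/12)[(12) + (12) + (0) + (0)] = 24/12 = 2
  <chi_rho, chi_3> = (1/12)[1*(12)*conj(1) + 3*(4)*conj(1) + 4*(0)*conj(exp(-2*I*pi/3)) + 4*(0)*conj(exp(2*I*pi/3))]
      = (1/12)[(12) + (12) + (0) + (0)] = 24/12 = 2
  <chi_rho, chi_4> = (1/12)[1*(12)*conj(3) + 3*(4)*conj(-1) + 4*(0)*conj(0) + 4*(0)*conj(0)]
      = (1/12)[(36) + (-12) + (0) + (0)] = 24/12 = 2
(Exp terms are combined using exp(i*s)*conj(exp(i*t)) = exp(i*(s-t)), and sums of them are collapsed using the identity that for every m > 1 the m distinct m-th roots of unity sum to 0, e.g. 1 + exp(2*I*pi/3) + exp(-2*I*pi/3) = 0.)
Dimension check: dim(rho) = sum (mult * dim) = 2*1 + 2*1 + 2*1 + 2*3 = 12 = chi_rho(e) = 12.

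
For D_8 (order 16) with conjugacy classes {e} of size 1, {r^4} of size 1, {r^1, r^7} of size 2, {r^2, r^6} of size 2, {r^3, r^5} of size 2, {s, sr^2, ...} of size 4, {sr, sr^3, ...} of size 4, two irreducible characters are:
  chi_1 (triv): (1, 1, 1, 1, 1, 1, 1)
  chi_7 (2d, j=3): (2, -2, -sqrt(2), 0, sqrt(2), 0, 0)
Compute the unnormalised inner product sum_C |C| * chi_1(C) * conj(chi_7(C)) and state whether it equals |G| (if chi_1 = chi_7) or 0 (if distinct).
Sum = 0; so <chi_1, chi_7> = 0 (distinct irreducibles are orthogonal).

Justification: Compute term by term over conjugacy classes (|C| * chi_1(C) * conj(chi_7(C))):
  1*(1)*conj(2) + 1*(1)*conj(-2) + 2*(1)*conj(-sqrt(2)) + 2*(1)*conj(0) + 2*(1)*conj(sqrt(2)) + 4*(1)*conj(0) + 4*(1)*conj(0)
  = (2) + (-2) + (-2*sqrt(2)) + (0) + (2*sqrt(2)) + (0) + (0)
  = 0.
Dividing by |G| = 16 gives 0/16 = 0, matching the row-orthogonality relation <chi_1, chi_7> = [chi_1 = chi_7].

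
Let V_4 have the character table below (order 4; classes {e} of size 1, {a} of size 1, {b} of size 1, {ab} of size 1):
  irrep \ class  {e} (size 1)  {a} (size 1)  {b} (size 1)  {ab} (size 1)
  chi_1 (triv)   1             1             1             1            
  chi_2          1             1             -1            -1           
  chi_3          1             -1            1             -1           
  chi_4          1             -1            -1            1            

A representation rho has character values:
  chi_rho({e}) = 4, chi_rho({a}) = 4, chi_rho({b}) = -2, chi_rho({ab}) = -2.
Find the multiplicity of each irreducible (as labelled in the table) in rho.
Multiplicities: chi_1: 1, chi_2: 3, chi_3: 0, chi_4: 0.

Proof sketch: Use <chi_rho, chi> = (1/|G|) sum_C |C| * chi_rho(C) * conj(chi(C)) with |G| = 4 for each irreducible chi in the table:
  <chi_rho, chi_1> = (1/4)[1*(4)*conj(1) + 1*(4)*conj(1) + 1*(-2)*conj(1) + 1*(-2)*conj(1)]
      = (1/4)[(4) + (4) + (-2) + (-2)] = 4/4 = 1
  <chi_rho, chi_2> = (1/4)[1*(4)*conj(1) + 1*(4)*conj(1) + 1*(-2)*conj(-1) + 1*(-2)*conj(-1)]
      = (1/4)[(4) + (4) + (2) + (2)] = 12/4 = 3
  <chi_rho, chi_3> = (1/4)[1*(4)*conj(1) + 1*(4)*conj(-1) + 1*(-2)*conj(1) + 1*(-2)*conj(-1)]
      = (1/4)[(4) + (-4) + (-2) + (2)] = 0/4 = 0
  <chi_rho, chi_4> = (1/4)[1*(4)*conj(1) + 1*(4)*conj(-1) + 1*(-2)*conj(-1) + 1*(-2)*conj(1)]
      = (1/4)[(4) + (-4) + (2) + (-2)] = 0/4 = 0
Dimension check: dim(rho) = sum (mult * dim) = 1*1 + 3*1 + 0*1 + 0*1 = 4 = chi_rho(e) = 4.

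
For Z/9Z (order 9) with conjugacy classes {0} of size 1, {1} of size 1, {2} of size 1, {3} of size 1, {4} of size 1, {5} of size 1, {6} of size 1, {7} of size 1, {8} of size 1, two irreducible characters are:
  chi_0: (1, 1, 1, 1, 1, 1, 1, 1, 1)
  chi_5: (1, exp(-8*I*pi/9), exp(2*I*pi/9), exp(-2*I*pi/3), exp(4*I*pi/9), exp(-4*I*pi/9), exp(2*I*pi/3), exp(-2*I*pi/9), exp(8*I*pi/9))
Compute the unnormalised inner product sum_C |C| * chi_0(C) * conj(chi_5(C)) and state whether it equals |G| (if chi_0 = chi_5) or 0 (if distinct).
Sum = 0; so <chi_0, chi_5> = 0 (distinct irreducibles are orthogonal).

Reasoning: Compute term by term over conjugacy classes (|C| * chi_0(C) * conj(chi_5(C))):
  1*(1)*conj(1) + 1*(1)*conj(exp(-8*I*pi/9)) + 1*(1)*conj(exp(2*I*pi/9)) + 1*(1)*conj(exp(-2*I*pi/3)) + 1*(1)*conj(exp(4*I*pi/9)) + 1*(1)*conj(exp(-4*I*pi/9)) + 1*(1)*conj(exp(2*I*pi/3)) + 1*(1)*conj(exp(-2*I*pi/9)) + 1*(1)*conj(exp(8*I*pi/9))
  = (1) + (exp(8*I*pi/9)) + (exp(-2*I*pi/9)) + (exp(2*I*pi/3)) + (exp(-4*I*pi/9)) + (exp(4*I*pi/9)) + (exp(-2*I*pi/3)) + (exp(2*I*pi/9)) + (exp(-8*I*pi/9))
  = 0.
(Exp terms are combined using exp(i*s)*conj(exp(i*t)) = exp(i*(s-t)), and sums of them are collapsed using the identity that for every m > 1 the m distinct m-th roots of unity sum to 0, e.g. 1 + exp(2*I*pi/3) + exp(-2*I*pi/3) = 0.)
Dividing by |G| = 9 gives 0/9 = 0, matching the row-orthogonality relation <chi_0, chi_5> = [chi_0 = chi_5].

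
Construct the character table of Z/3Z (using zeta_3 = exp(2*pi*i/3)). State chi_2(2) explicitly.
Character table of Z/3Z (irreps indexed chi_0,...,chi_2 with chi_k(m) = zeta_3^(k*m), zeta_3 = exp(2*pi*i/3)):
  irrep \ class  {0} (size 1)  {1} (size 1)    {2} (size 1)  
  chi_0          1             1               1             
  chi_1          1             exp(2*I*pi/3)   exp(-2*I*pi/3)
  chi_2          1             exp(-2*I*pi/3)  exp(2*I*pi/3) 

Spot check: chi_2(2) = zeta_3^(2*2) = zeta_3^4 = exp(2*I*pi/3).

Z/3Z is abelian, so all 3 irreducible complex representations are 1-dimensional. They are given by chi_k(m) = zeta_3^(k*m) for k = 0,...,2. Row orthogonality: sum_m chi_k(m) conj(chi_l(m)) = 3 * [k = l].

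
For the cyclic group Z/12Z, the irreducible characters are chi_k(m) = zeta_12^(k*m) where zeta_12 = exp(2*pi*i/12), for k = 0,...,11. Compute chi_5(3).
chi_5(3) = zeta_12^15 = I

Details: chi_5(3) = zeta_12^(5*3) = zeta_12^15. Since zeta_12^12 = 1, this equals zeta_12^3 = exp(2*pi*i*3/12) = I.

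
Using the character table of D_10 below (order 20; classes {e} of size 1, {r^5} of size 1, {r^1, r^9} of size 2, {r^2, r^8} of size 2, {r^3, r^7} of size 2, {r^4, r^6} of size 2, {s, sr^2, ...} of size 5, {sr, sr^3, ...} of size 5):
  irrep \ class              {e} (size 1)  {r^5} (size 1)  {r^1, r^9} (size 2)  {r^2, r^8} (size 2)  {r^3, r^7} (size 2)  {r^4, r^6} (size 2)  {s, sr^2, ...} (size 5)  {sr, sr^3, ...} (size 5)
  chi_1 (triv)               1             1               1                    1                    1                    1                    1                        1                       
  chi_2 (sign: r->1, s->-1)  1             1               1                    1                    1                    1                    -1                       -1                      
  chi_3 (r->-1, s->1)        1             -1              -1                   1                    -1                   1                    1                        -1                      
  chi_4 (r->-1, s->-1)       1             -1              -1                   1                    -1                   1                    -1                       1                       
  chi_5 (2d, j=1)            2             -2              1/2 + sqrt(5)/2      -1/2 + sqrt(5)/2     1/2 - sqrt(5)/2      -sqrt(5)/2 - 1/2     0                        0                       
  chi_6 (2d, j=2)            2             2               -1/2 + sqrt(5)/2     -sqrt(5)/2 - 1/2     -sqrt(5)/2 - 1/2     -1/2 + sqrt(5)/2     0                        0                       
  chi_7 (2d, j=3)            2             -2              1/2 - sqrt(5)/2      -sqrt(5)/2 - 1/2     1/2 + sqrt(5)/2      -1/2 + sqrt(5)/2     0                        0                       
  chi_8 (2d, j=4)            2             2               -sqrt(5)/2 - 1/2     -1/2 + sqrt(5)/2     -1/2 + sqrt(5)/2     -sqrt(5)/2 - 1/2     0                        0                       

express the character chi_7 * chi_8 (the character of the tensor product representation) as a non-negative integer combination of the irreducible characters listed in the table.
chi_7 tensor chi_8 = chi_5 + chi_7 (all other irreducibles have multiplicity 0).

Working: The character of a tensor product is the pointwise product (chi_7 * chi_8)(C) = chi_7(C) * chi_8(C):
  {e}: (2)*(2), {r^5}: (-2)*(2), {r^1, r^9}: (1/2 - sqrt(5)/2)*(-sqrt(5)/2 - 1/2), {r^2, r^8}: (-sqrt(5)/2 - 1/2)*(-1/2 + sqrt(5)/2), {r^3, r^7}: (1/2 + sqrt(5)/2)*(-1/2 + sqrt(5)/2), {r^4, r^6}: (-1/2 + sqrt(5)/2)*(-sqrt(5)/2 - 1/2), {s, sr^2, ...}: (0)*(0), {sr, sr^3, ...}: (0)*(0)
so (chi_7 * chi_8) takes values
  {e} -> 4, {r^5} -> -4, {r^1, r^9} -> 1, {r^2, r^8} -> -1, {r^3, r^7} -> 1, {r^4, r^6} -> -1, {s, sr^2, ...} -> 0, {sr, sr^3, ...} -> 0.
Now take the inner product of this character with each irreducible chi from the table, <chi_7*chi_8, chi> = (1/20) sum_C |C| (chi_7*chi_8)(C) conj(chi(C)):
  <chi_7*chi_8, chi_1> = (1/20)[1*(4)*conj(1) + 1*(-4)*conj(1) + 2*(1)*conj(1) + 2*(-1)*conj(1) + 2*(1)*conj(1) + 2*(-1)*conj(1) + 5*(0)*conj(1) + 5*(0)*conj(1)]
      = (1/20)[(4) + (-4) + (2) + (-2) + (2) + (-2) + (0) + (0)] = 0/20 = 0
  <chi_7*chi_8, chi_2> = (1/20)[1*(4)*conj(1) + 1*(-4)*conj(1) + 2*(1)*conj(1) + 2*(-1)*conj(1) + 2*(1)*conj(1) + 2*(-1)*conj(1) + 5*(0)*conj(-1) + 5*(0)*conj(-1)]
      = (1/20)[(4) + (-4) + (2) + (-2) + (2) + (-2) + (0) + (0)] = 0/20 = 0
  <chi_7*chi_8, chi_3> = (1/20)[1*(4)*conj(1) + 1*(-4)*conj(-1) + 2*(1)*conj(-1) + 2*(-1)*conj(1) + 2*(1)*conj(-1) + 2*(-1)*conj(1) + 5*(0)*conj(1) + 5*(0)*conj(-1)]
      = (1/20)[(4) + (4) + (-2) + (-2) + (-2) + (-2) + (0) + (0)] = 0/20 = 0
  <chi_7*chi_8, chi_4> = (1/20)[1*(4)*conj(1) + 1*(-4)*conj(-1) + 2*(1)*conj(-1) + 2*(-1)*conj(1) + 2*(1)*conj(-1) + 2*(-1)*conj(1) + 5*(0)*conj(-1) + 5*(0)*conj(1)]
      = (1/20)[(4) + (4) + (-2) + (-2) + (-2) + (-2) + (0) + (0)] = 0/20 = 0
  <chi_7*chi_8, chi_5> = (1/20)[1*(4)*conj(2) + 1*(-4)*conj(-2) + 2*(1)*conj(1/2 + sqrt(5)/2) + 2*(-1)*conj(-1/2 + sqrt(5)/2) + 2*(1)*conj(1/2 - sqrt(5)/2) + 2*(-1)*conj(-sqrt(5)/2 - 1/2) + 5*(0)*conj(0) + 5*(0)*conj(0)]
      = (1/20)[(8) + (8) + (1 + sqrt(5)) + (1 - sqrt(5)) + (1 - sqrt(5)) + (1 + sqrt(5)) + (0) + (0)] = 20/20 = 1
  <chi_7*chi_8, chi_6> = (1/20)[1*(4)*conj(2) + 1*(-4)*conj(2) + 2*(1)*conj(-1/2 + sqrt(5)/2) + 2*(-1)*conj(-sqrt(5)/2 - 1/2) + 2*(1)*conj(-sqrt(5)/2 - 1/2) + 2*(-1)*conj(-1/2 + sqrt(5)/2) + 5*(0)*conj(0) + 5*(0)*conj(0)]
      = (1/20)[(8) + (-8) + (-1 + sqrt(5)) + (1 + sqrt(5)) + (-sqrt(5) - 1) + (1 - sqrt(5)) + (0) + (0)] = 0/20 = 0
  <chi_7*chi_8, chi_7> = (1/20)[1*(4)*conj(2) + 1*(-4)*conj(-2) + 2*(1)*conj(1/2 - sqrt(5)/2) + 2*(-1)*conj(-sqrt(5)/2 - 1/2) + 2*(1)*conj(1/2 + sqrt(5)/2) + 2*(-1)*conj(-1/2 + sqrt(5)/2) + 5*(0)*conj(0) + 5*(0)*conj(0)]
      = (1/20)[(8) + (8) + (1 - sqrt(5)) + (1 + sqrt(5)) + (1 + sqrt(5)) + (1 - sqrt(5)) + (0) + (0)] = 20/20 = 1
  <chi_7*chi_8, chi_8> = (1/20)[1*(4)*conj(2) + 1*(-4)*conj(2) + 2*(1)*conj(-sqrt(5)/2 - 1/2) + 2*(-1)*conj(-1/2 + sqrt(5)/2) + 2*(1)*conj(-1/2 + sqrt(5)/2) + 2*(-1)*conj(-sqrt(5)/2 - 1/2) + 5*(0)*conj(0) + 5*(0)*conj(0)]
      = (1/20)[(8) + (-8) + (-sqrt(5) - 1) + (1 - sqrt(5)) + (-1 + sqrt(5)) + (1 + sqrt(5)) + (0) + (0)] = 0/20 = 0
Hence the multiplicities are chi_5: 1, chi_7: 1. Dimension check: dim(chi_7)*dim(chi_8) = 2*2 = 4 and sum (mult * dim) = 1*2 + 1*2 = 4.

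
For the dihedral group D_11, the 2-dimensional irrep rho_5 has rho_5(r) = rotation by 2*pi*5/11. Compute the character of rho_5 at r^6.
chi_{rho_5}(r^6) = 2*cos(2*pi*5*6/11) = -2*cos(5*pi/11)

Solution. rho_5(r^6) is rotation by angle 2*pi*5*6/11, whose trace is 2*cos(2*pi*5*6/11) = -2*cos(5*pi/11).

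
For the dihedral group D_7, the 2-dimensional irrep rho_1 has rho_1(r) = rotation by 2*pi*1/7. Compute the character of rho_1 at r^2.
chi_{rho_1}(r^2) = 2*cos(2*pi*1*2/7) = -2*cos(3*pi/7)

Reasoning: rho_1(r^2) is rotation by angle 2*pi*1*2/7, whose trace is 2*cos(2*pi*1*2/7) = -2*cos(3*pi/7).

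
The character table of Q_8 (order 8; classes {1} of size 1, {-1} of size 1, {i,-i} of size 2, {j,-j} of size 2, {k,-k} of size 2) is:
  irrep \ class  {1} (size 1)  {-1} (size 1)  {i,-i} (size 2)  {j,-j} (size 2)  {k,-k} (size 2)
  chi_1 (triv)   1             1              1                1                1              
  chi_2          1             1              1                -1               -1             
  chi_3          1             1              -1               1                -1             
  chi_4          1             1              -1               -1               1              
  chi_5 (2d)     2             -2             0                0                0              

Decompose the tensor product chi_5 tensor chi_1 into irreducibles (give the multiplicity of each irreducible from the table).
chi_5 tensor chi_1 = chi_5 (all other irreducibles have multiplicity 0).

Derivation: The character of a tensor product is the pointwise product (chi_5 * chi_1)(C) = chi_5(C) * chi_1(C):
  {1}: (2)*(1), {-1}: (-2)*(1), {i,-i}: (0)*(1), {j,-j}: (0)*(1), {k,-k}: (0)*(1)
so (chi_5 * chi_1) takes values
  {1} -> 2, {-1} -> -2, {i,-i} -> 0, {j,-j} -> 0, {k,-k} -> 0.
Now take the inner product of this character with each irreducible chi from the table, <chi_5*chi_1, chi> = (1/8) sum_C |C| (chi_5*chi_1)(C) conj(chi(C)):
  <chi_5*chi_1, chi_1> = (1/8)[1*(2)*conj(1) + 1*(-2)*conj(1) + 2*(0)*conj(1) + 2*(0)*conj(1) + 2*(0)*conj(1)]
      = (1/8)[(2) + (-2) + (0) + (0) + (0)] = 0/8 = 0
  <chi_5*chi_1, chi_2> = (1/8)[1*(2)*conj(1) + 1*(-2)*conj(1) + 2*(0)*conj(1) + 2*(0)*conj(-1) + 2*(0)*conj(-1)]
      = (1/8)[(2) + (-2) + (0) + (0) + (0)] = 0/8 = 0
  <chi_5*chi_1, chi_3> = (1/8)[1*(2)*conj(1) + 1*(-2)*conj(1) + 2*(0)*conj(-1) + 2*(0)*conj(1) + 2*(0)*conj(-1)]
      = (1/8)[(2) + (-2) + (0) + (0) + (0)] = 0/8 = 0
  <chi_5*chi_1, chi_4> = (1/8)[1*(2)*conj(1) + 1*(-2)*conj(1) + 2*(0)*conj(-1) + 2*(0)*conj(-1) + 2*(0)*conj(1)]
      = (1/8)[(2) + (-2) + (0) + (0) + (0)] = 0/8 = 0
  <chi_5*chi_1, chi_5> = (1/8)[1*(2)*conj(2) + 1*(-2)*conj(-2) + 2*(0)*conj(0) + 2*(0)*conj(0) + 2*(0)*conj(0)]
      = (1/8)[(4) + (4) + (0) + (0) + (0)] = 8/8 = 1
Hence the multiplicities are chi_5: 1. Dimension check: dim(chi_5)*dim(chi_1) = 2*1 = 2 and sum (mult * dim) = 1*2 = 2.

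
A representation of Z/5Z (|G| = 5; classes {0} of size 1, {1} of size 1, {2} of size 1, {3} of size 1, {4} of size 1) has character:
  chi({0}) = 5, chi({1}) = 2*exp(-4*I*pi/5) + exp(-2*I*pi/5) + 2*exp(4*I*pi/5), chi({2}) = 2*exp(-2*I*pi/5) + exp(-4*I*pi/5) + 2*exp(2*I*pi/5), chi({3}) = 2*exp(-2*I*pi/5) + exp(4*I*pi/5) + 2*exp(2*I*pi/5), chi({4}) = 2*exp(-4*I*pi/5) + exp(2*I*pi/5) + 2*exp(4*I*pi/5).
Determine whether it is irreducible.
Not irreducible (reducible): <chi, chi> = 9 > 1.

Explanation: <chi, chi> = (1/|G|) sum_C |C| * |chi(C)|^2 = (1/5)[1*|5|^2 + 1*|2*exp(-4*I*pi/5) + exp(-2*I*pi/5) + 2*exp(4*I*pi/5)|^2 + 1*|2*exp(-2*I*pi/5) + exp(-4*I*pi/5) + 2*exp(2*I*pi/5)|^2 + 1*|2*exp(-2*I*pi/5) + exp(4*I*pi/5) + 2*exp(2*I*pi/5)|^2 + 1*|2*exp(-4*I*pi/5) + exp(2*I*pi/5) + 2*exp(4*I*pi/5)|^2]
  = (1/5)[(25) + (9 + 6*exp(-2*I*pi/5) + 2*exp(-4*I*pi/5) + 2*exp(4*I*pi/5) + 6*exp(2*I*pi/5)) + (9 + 6*exp(-4*I*pi/5) + 2*exp(-2*I*pi/5) + 2*exp(2*I*pi/5) + 6*exp(4*I*pi/5)) + (9 + 6*exp(-4*I*pi/5) + 2*exp(-2*I*pi/5) + 2*exp(2*I*pi/5) + 6*exp(4*I*pi/5)) + (9 + 6*exp(-2*I*pi/5) + 2*exp(-4*I*pi/5) + 2*exp(4*I*pi/5) + 6*exp(2*I*pi/5))] = 45/5 = 9.
(Exp terms are combined using exp(i*s)*conj(exp(i*t)) = exp(i*(s-t)), and sums of them are collapsed using the identity that for every m > 1 the m distinct m-th roots of unity sum to 0, e.g. 1 + exp(2*I*pi/3) + exp(-2*I*pi/3) = 0.)
A character is irreducible iff <chi, chi> = 1, so this representation is reducible.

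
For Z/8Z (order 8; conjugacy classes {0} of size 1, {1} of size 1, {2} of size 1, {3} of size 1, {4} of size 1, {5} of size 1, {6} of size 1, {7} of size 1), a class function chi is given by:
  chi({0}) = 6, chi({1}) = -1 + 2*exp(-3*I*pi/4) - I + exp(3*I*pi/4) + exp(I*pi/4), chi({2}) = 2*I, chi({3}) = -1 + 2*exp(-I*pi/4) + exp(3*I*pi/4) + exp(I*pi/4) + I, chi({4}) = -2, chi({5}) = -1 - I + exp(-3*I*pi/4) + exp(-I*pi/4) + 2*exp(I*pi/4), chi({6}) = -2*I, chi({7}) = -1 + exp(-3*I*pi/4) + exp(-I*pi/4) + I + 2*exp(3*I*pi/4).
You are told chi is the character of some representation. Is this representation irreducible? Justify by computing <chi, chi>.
Not irreducible (reducible): <chi, chi> = 8 > 1.

Solution. <chi, chi> = (1/|G|) sum_C |C| * |chi(C)|^2 = (1/8)[1*|6|^2 + 1*|-1 + 2*exp(-3*I*pi/4) - I + exp(3*I*pi/4) + exp(I*pi/4)|^2 + 1*|2*I|^2 + 1*|-1 + 2*exp(-I*pi/4) + exp(3*I*pi/4) + exp(I*pi/4) + I|^2 + 1*|-2|^2 + 1*|-1 - I + exp(-3*I*pi/4) + exp(-I*pi/4) + 2*exp(I*pi/4)|^2 + 1*|-2*I|^2 + 1*|-1 + exp(-3*I*pi/4) + exp(-I*pi/4) + I + 2*exp(3*I*pi/4)|^2]
  = (1/8)[(36) + (4 - 2*exp(I*pi/4) - 2*exp(3*I*pi/4) - 4*exp(-3*I*pi/4)) + (4) + (4 - 4*exp(I*pi/4) - 2*exp(-I*pi/4) - 2*exp(-3*I*pi/4)) + (4) + (4 - 4*exp(I*pi/4) - 2*exp(-I*pi/4) - 2*exp(-3*I*pi/4)) + (4) + (4 - 2*exp(I*pi/4) - 2*exp(3*I*pi/4) - 4*exp(-3*I*pi/4))] = 64/8 = 8.
(Exp terms are combined using exp(i*s)*conj(exp(i*t)) = exp(i*(s-t)), and sums of them are collapsed using the identity that for every m > 1 the m distinct m-th roots of unity sum to 0, e.g. 1 + exp(2*I*pi/3) + exp(-2*I*pi/3) = 0.)
A character is irreducible iff <chi, chi> = 1, so this representation is reducible.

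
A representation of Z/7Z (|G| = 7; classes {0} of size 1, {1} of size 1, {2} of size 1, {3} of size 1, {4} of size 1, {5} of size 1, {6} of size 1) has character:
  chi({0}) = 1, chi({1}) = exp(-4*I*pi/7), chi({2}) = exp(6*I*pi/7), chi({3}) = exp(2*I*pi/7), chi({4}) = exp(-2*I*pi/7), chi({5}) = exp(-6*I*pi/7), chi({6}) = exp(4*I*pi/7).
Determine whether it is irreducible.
Irreducible: <chi, chi> = 1.

<chi, chi> = (1/|G|) sum_C |C| * |chi(C)|^2 = (1/7)[1*|1|^2 + 1*|exp(-4*I*pi/7)|^2 + 1*|exp(6*I*pi/7)|^2 + 1*|exp(2*I*pi/7)|^2 + 1*|exp(-2*I*pi/7)|^2 + 1*|exp(-6*I*pi/7)|^2 + 1*|exp(4*I*pi/7)|^2]
  = (1/7)[(1) + (1) + (1) + (1) + (1) + (1) + (1)] = 7/7 = 1.
(Exp terms are combined using exp(i*s)*conj(exp(i*t)) = exp(i*(s-t)), and sums of them are collapsed using the identity that for every m > 1 the m distinct m-th roots of unity sum to 0, e.g. 1 + exp(2*I*pi/3) + exp(-2*I*pi/3) = 0.)
A character is irreducible iff <chi, chi> = 1, so this representation is irreducible.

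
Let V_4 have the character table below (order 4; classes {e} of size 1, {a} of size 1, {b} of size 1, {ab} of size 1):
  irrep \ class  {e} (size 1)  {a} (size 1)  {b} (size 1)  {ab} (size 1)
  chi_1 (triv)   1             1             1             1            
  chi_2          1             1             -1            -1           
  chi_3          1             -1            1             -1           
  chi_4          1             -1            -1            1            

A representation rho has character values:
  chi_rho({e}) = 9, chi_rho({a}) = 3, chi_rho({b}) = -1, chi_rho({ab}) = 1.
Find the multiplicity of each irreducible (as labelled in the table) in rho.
Multiplicities: chi_1: 3, chi_2: 3, chi_3: 1, chi_4: 2.

Use <chi_rho, chi> = (1/|G|) sum_C |C| * chi_rho(C) * conj(chi(C)) with |G| = 4 for each irreducible chi in the table:
  <chi_rho, chi_1> = (1/4)[1*(9)*conj(1) + 1*(3)*conj(1) + 1*(-1)*conj(1) + 1*(1)*conj(1)]
      = (1/4)[(9) + (3) + (-1) + (1)] = 12/4 = 3
  <chi_rho, chi_2> = (1/4)[1*(9)*conj(1) + 1*(3)*conj(1) + 1*(-1)*conj(-1) + 1*(1)*conj(-1)]
      = (1/4)[(9) + (3) + (1) + (-1)] = 12/4 = 3
  <chi_rho, chi_3> = (1/4)[1*(9)*conj(1) + 1*(3)*conj(-1) + 1*(-1)*conj(1) + 1*(1)*conj(-1)]
      = (1/4)[(9) + (-3) + (-1) + (-1)] = 4/4 = 1
  <chi_rho, chi_4> = (1/4)[1*(9)*conj(1) + 1*(3)*conj(-1) + 1*(-1)*conj(-1) + 1*(1)*conj(1)]
      = (1/4)[(9) + (-3) + (1) + (1)] = 8/4 = 2
Dimension check: dim(rho) = sum (mult * dim) = 3*1 + 3*1 + 1*1 + 2*1 = 9 = chi_rho(e) = 9.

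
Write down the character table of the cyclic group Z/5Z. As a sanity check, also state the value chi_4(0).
Character table of Z/5Z (irreps indexed chi_0,...,chi_4 with chi_k(m) = zeta_5^(k*m), zeta_5 = exp(2*pi*i/5)):
  irrep \ class  {0} (size 1)  {1} (size 1)    {2} (size 1)    {3} (size 1)    {4} (size 1)  
  chi_0          1             1               1               1               1             
  chi_1          1             exp(2*I*pi/5)   exp(4*I*pi/5)   exp(-4*I*pi/5)  exp(-2*I*pi/5)
  chi_2          1             exp(4*I*pi/5)   exp(-2*I*pi/5)  exp(2*I*pi/5)   exp(-4*I*pi/5)
  chi_3          1             exp(-4*I*pi/5)  exp(2*I*pi/5)   exp(-2*I*pi/5)  exp(4*I*pi/5) 
  chi_4          1             exp(-2*I*pi/5)  exp(-4*I*pi/5)  exp(4*I*pi/5)   exp(2*I*pi/5) 

Spot check: chi_4(0) = zeta_5^(4*0) = zeta_5^0 = 1.

Solution. Z/5Z is abelian, so all 5 irreducible complex representations are 1-dimensional. They are given by chi_k(m) = zeta_5^(k*m) for k = 0,...,4. Row orthogonality: sum_m chi_k(m) conj(chi_l(m)) = 5 * [k = l].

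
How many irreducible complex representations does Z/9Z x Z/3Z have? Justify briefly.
27

Working: The number of irreducible complex representations of a finite group equals its number of conjugacy classes. Z/9Z x Z/3Z is abelian of order 27, so every element is its own conjugacy class: 27 classes, so Z/9Z x Z/3Z (order 27) has exactly 27 irreducible complex representations.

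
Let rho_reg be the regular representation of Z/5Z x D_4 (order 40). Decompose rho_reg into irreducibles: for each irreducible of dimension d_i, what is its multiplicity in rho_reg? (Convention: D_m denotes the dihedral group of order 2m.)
Each irreducible V_i of dimension d_i appears with multiplicity d_i, i.e. rho_reg = (direct sum over all irreducibles V_i) d_i V_i. The irreducible dimensions for Z/5Z x D_4 are 1, 1, 1, 1, 1, 1, 1, 1, 1, 1, 1, 1, 1, 1, 1, 1, 1, 1, 1, 1, 2, 2, 2, 2, 2: 20 irreducibles of dimension 1, each with multiplicity 1; 5 irreducibles of dimension 2, each with multiplicity 2. Total dimension 20*1*1 + 5*2*2 = 40 = |G|.

General theorem: in the regular representation of a finite group G, each irreducible appears with multiplicity equal to its dimension. Check: dim(rho_reg) = sum d_i^2 = 1 + 1 + 1 + 1 + 1 + 1 + 1 + 1 + 1 + 1 + 1 + 1 + 1 + 1 + 1 + 1 + 1 + 1 + 1 + 1 + 4 + 4 + 4 + 4 + 4 = 40 = |G|.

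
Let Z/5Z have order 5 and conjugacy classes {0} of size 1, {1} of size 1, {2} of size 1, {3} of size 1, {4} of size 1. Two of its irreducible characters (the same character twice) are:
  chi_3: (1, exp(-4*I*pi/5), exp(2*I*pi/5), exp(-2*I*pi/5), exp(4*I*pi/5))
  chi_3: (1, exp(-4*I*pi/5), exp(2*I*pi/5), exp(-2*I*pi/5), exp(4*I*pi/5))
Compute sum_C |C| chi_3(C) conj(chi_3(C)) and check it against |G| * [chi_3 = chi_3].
Sum = 5 = |G| = 5; so <chi_3, chi_3> = 1 (norm-1 confirms irreducibility).

Justification: Compute term by term over conjugacy classes (|C| * chi_3(C) * conj(chi_3(C))):
  1*(1)*conj(1) + 1*(exp(-4*I*pi/5))*conj(exp(-4*I*pi/5)) + 1*(exp(2*I*pi/5))*conj(exp(2*I*pi/5)) + 1*(exp(-2*I*pi/5))*conj(exp(-2*I*pi/5)) + 1*(exp(4*I*pi/5))*conj(exp(4*I*pi/5))
  = (1) + (1) + (1) + (1) + (1)
  = 5.
(Exp terms are combined using exp(i*s)*conj(exp(i*t)) = exp(i*(s-t)), and sums of them are collapsed using the identity that for every m > 1 the m distinct m-th roots of unity sum to 0, e.g. 1 + exp(2*I*pi/3) + exp(-2*I*pi/3) = 0.)
Dividing by |G| = 5 gives 5/5 = 1, matching the row-orthogonality relation <chi_3, chi_3> = [chi_3 = chi_3].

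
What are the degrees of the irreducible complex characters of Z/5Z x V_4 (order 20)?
Dimensions: 1, 1, 1, 1, 1, 1, 1, 1, 1, 1, 1, 1, 1, 1, 1, 1, 1, 1, 1, 1

Argument: There are 20 irreducibles (= number of conjugacy classes). Their dimensions d_i satisfy sum d_i^2 = |G| = 20: 1 + 1 + 1 + 1 + 1 + 1 + 1 + 1 + 1 + 1 + 1 + 1 + 1 + 1 + 1 + 1 + 1 + 1 + 1 + 1 = 20. (For the product with Z/5Z: each of the 5 1-dim characters of Z/5Z tensors with each irrep of V_4, giving 5 copies of each V_4-dimension.)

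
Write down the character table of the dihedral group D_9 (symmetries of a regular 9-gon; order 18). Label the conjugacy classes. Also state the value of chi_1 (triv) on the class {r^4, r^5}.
Conjugacy classes: {e} of size 1, {r^1, r^8} of size 2, {r^2, r^7} of size 2, {r^3, r^6} of size 2, {r^4, r^5} of size 2, {s, sr, ..., sr^8} of size 9.
Character table:
  irrep \ class              {e} (size 1)  {r^1, r^8} (size 2)  {r^2, r^7} (size 2)  {r^3, r^6} (size 2)  {r^4, r^5} (size 2)  {s, sr, ..., sr^8} (size 9)
  chi_1 (triv)               1             1                    1                    1                    1                    1                          
  chi_2 (sign: r->1, s->-1)  1             1                    1                    1                    1                    -1                         
  chi_3 (2d, j=1)            2             2*cos(2*pi/9)        2*cos(4*pi/9)        -1                   -2*cos(pi/9)         0                          
  chi_4 (2d, j=2)            2             2*cos(4*pi/9)        -2*cos(pi/9)         -1                   2*cos(2*pi/9)        0                          
  chi_5 (2d, j=3)            2             -1                   -1                   2                    -1                   0                          
  chi_6 (2d, j=4)            2             -2*cos(pi/9)         2*cos(2*pi/9)        -1                   2*cos(4*pi/9)        0                          

Spot check: chi_1 (triv) on {r^4, r^5} = 1.

Proof sketch: D_9 has order 2*9 = 18 with 6 conjugacy classes, hence 6 irreducibles. Sum of squared dims 1 + 1 + 4 + 4 + 4 + 4 = 18 = |G|. Linear characters come from the abelianisation; the 2-dimensional irreps have character r^k -> 2*cos(2*pi*j*k/9), reflections -> 0.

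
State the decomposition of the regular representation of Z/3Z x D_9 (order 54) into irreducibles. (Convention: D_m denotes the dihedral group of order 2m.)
Each irreducible V_i of dimension d_i appears with multiplicity d_i, i.e. rho_reg = (direct sum over all irreducibles V_i) d_i V_i. The irreducible dimensions for Z/3Z x D_9 are 1, 1, 1, 1, 1, 1, 2, 2, 2, 2, 2, 2, 2, 2, 2, 2, 2, 2: 6 irreducibles of dimension 1, each with multiplicity 1; 12 irreducibles of dimension 2, each with multiplicity 2. Total dimension 6*1*1 + 12*2*2 = 54 = |G|.

Solution. General theorem: in the regular representation of a finite group G, each irreducible appears with multiplicity equal to its dimension. Check: dim(rho_reg) = sum d_i^2 = 1 + 1 + 1 + 1 + 1 + 1 + 4 + 4 + 4 + 4 + 4 + 4 + 4 + 4 + 4 + 4 + 4 + 4 = 54 = |G|.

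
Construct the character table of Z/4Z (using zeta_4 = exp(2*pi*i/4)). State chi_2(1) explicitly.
Character table of Z/4Z (irreps indexed chi_0,...,chi_3 with chi_k(m) = zeta_4^(k*m), zeta_4 = exp(2*pi*i/4)):
  irrep \ class  {0} (size 1)  {1} (size 1)  {2} (size 1)  {3} (size 1)
  chi_0          1             1             1             1           
  chi_1          1             I             -1            -I          
  chi_2          1             -1            1             -1          
  chi_3          1             -I            -1            I           

Spot check: chi_2(1) = zeta_4^(2*1) = zeta_4^2 = -1.

Explanation: Z/4Z is abelian, so all 4 irreducible complex representations are 1-dimensional. They are given by chi_k(m) = zeta_4^(k*m) for k = 0,...,3. Row orthogonality: sum_m chi_k(m) conj(chi_l(m)) = 4 * [k = l].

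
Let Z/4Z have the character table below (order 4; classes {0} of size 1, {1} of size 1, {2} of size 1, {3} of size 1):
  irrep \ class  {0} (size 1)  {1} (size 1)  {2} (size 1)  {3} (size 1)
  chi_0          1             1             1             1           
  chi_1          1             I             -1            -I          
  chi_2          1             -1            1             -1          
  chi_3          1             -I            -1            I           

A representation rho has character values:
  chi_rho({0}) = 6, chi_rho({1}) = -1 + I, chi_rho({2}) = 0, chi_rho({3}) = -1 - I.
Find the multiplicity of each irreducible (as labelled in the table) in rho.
Multiplicities: chi_0: 1, chi_1: 2, chi_2: 2, chi_3: 1.

Reasoning: Use <chi_rho, chi> = (1/|G|) sum_C |C| * chi_rho(C) * conj(chi(C)) with |G| = 4 for each irreducible chi in the table:
  <chi_rho, chi_0> = (1/4)[1*(6)*conj(1) + 1*(-1 + I)*conj(1) + 1*(0)*conj(1) + 1*(-1 - I)*conj(1)]
      = (1/4)[(6) + (-1 + I) + (0) + (-1 - I)] = 4/4 = 1
  <chi_rho, chi_1> = (1/4)[1*(6)*conj(1) + 1*(-1 + I)*conj(I) + 1*(0)*conj(-1) + 1*(-1 - I)*conj(-I)]
      = (1/4)[(6) + (1 + I) + (0) + (1 - I)] = 8/4 = 2
  <chi_rho, chi_2> = (1/4)[1*(6)*conj(1) + 1*(-1 + I)*conj(-1) + 1*(0)*conj(1) + 1*(-1 - I)*conj(-1)]
      = (1/4)[(6) + (1 - I) + (0) + (1 + I)] = 8/4 = 2
  <chi_rho, chi_3> = (1/4)[1*(6)*conj(1) + 1*(-1 + I)*conj(-I) + 1*(0)*conj(-1) + 1*(-1 - I)*conj(I)]
      = (1/4)[(6) + (-1 - I) + (0) + (-1 + I)] = 4/4 = 1
(Exp terms are combined using exp(i*s)*conj(exp(i*t)) = exp(i*(s-t)), and sums of them are collapsed using the identity that for every m > 1 the m distinct m-th roots of unity sum to 0, e.g. 1 + exp(2*I*pi/3) + exp(-2*I*pi/3) = 0.)
Dimension check: dim(rho) = sum (mult * dim) = 1*1 + 2*1 + 2*1 + 1*1 = 6 = chi_rho(e) = 6.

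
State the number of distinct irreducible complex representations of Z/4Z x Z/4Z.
16

Why: The number of irreducible complex representations of a finite group equals its number of conjugacy classes. Z/4Z x Z/4Z is abelian of order 16, so every element is its own conjugacy class: 16 classes, so Z/4Z x Z/4Z (order 16) has exactly 16 irreducible complex representations.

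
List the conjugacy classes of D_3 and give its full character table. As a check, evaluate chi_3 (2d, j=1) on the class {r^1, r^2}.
Conjugacy classes: {e} of size 1, {r^1, r^2} of size 2, {s, sr, ..., sr^2} of size 3.
Character table:
  irrep \ class              {e} (size 1)  {r^1, r^2} (size 2)  {s, sr, ..., sr^2} (size 3)
  chi_1 (triv)               1             1                    1                          
  chi_2 (sign: r->1, s->-1)  1             1                    -1                         
  chi_3 (2d, j=1)            2             -1                   0                          

Spot check: chi_3 (2d, j=1) on {r^1, r^2} = -1.

Reasoning: D_3 has order 2*3 = 6 with 3 conjugacy classes, hence 3 irreducibles. Sum of squared dims 1 + 1 + 4 = 6 = |G|. Linear characters come from the abelianisation; the 2-dimensional irreps have character r^k -> 2*cos(2*pi*j*k/3), reflections -> 0.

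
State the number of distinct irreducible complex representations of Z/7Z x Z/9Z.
63

Reasoning: The number of irreducible complex representations of a finite group equals its number of conjugacy classes. Z/7Z x Z/9Z is abelian of order 63, so every element is its own conjugacy class: 63 classes, so Z/7Z x Z/9Z (order 63) has exactly 63 irreducible complex representations.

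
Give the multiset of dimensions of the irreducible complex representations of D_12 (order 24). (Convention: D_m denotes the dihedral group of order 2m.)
Dimensions: 1, 1, 1, 1, 2, 2, 2, 2, 2

Solution. There are 9 irreducibles (= number of conjugacy classes). Their dimensions d_i satisfy sum d_i^2 = |G| = 24: 1 + 1 + 1 + 1 + 4 + 4 + 4 + 4 + 4 = 24.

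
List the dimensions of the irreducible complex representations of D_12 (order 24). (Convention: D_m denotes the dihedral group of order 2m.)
Dimensions: 1, 1, 1, 1, 2, 2, 2, 2, 2

Proof sketch: There are 9 irreducibles (= number of conjugacy classes). Their dimensions d_i satisfy sum d_i^2 = |G| = 24: 1 + 1 + 1 + 1 + 4 + 4 + 4 + 4 + 4 = 24.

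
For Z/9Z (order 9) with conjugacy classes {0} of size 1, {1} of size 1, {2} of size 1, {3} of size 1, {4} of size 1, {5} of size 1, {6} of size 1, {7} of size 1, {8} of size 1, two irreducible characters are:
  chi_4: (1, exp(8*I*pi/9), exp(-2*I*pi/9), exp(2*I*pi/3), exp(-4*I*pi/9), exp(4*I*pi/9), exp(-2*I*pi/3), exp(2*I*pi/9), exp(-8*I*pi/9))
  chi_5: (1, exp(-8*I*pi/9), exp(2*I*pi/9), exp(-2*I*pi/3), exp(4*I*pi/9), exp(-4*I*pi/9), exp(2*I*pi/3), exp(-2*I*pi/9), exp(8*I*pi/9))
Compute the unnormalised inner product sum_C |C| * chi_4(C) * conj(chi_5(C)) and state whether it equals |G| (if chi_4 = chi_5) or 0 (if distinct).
Sum = 0; so <chi_4, chi_5> = 0 (distinct irreducibles are orthogonal).

Explanation: Compute term by term over conjugacy classes (|C| * chi_4(C) * conj(chi_5(C))):
  1*(1)*conj(1) + 1*(exp(8*I*pi/9))*conj(exp(-8*I*pi/9)) + 1*(exp(-2*I*pi/9))*conj(exp(2*I*pi/9)) + 1*(exp(2*I*pi/3))*conj(exp(-2*I*pi/3)) + 1*(exp(-4*I*pi/9))*conj(exp(4*I*pi/9)) + 1*(exp(4*I*pi/9))*conj(exp(-4*I*pi/9)) + 1*(exp(-2*I*pi/3))*conj(exp(2*I*pi/3)) + 1*(exp(2*I*pi/9))*conj(exp(-2*I*pi/9)) + 1*(exp(-8*I*pi/9))*conj(exp(8*I*pi/9))
  = (1) + (exp(-2*I*pi/9)) + (exp(-4*I*pi/9)) + (exp(-2*I*pi/3)) + (exp(-8*I*pi/9)) + (exp(8*I*pi/9)) + (exp(2*I*pi/3)) + (exp(4*I*pi/9)) + (exp(2*I*pi/9))
  = 0.
(Exp terms are combined using exp(i*s)*conj(exp(i*t)) = exp(i*(s-t)), and sums of them are collapsed using the identity that for every m > 1 the m distinct m-th roots of unity sum to 0, e.g. 1 + exp(2*I*pi/3) + exp(-2*I*pi/3) = 0.)
Dividing by |G| = 9 gives 0/9 = 0, matching the row-orthogonality relation <chi_4, chi_5> = [chi_4 = chi_5].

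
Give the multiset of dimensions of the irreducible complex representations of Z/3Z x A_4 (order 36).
Dimensions: 1, 1, 1, 1, 1, 1, 1, 1, 1, 3, 3, 3

Solution. There are 12 irreducibles (= number of conjugacy classes). Their dimensions d_i satisfy sum d_i^2 = |G| = 36: 1 + 1 + 1 + 1 + 1 + 1 + 1 + 1 + 1 + 9 + 9 + 9 = 36. (For the product with Z/3Z: each of the 3 1-dim characters of Z/3Z tensors with each irrep of A_4, giving 3 copies of each A_4-dimension.)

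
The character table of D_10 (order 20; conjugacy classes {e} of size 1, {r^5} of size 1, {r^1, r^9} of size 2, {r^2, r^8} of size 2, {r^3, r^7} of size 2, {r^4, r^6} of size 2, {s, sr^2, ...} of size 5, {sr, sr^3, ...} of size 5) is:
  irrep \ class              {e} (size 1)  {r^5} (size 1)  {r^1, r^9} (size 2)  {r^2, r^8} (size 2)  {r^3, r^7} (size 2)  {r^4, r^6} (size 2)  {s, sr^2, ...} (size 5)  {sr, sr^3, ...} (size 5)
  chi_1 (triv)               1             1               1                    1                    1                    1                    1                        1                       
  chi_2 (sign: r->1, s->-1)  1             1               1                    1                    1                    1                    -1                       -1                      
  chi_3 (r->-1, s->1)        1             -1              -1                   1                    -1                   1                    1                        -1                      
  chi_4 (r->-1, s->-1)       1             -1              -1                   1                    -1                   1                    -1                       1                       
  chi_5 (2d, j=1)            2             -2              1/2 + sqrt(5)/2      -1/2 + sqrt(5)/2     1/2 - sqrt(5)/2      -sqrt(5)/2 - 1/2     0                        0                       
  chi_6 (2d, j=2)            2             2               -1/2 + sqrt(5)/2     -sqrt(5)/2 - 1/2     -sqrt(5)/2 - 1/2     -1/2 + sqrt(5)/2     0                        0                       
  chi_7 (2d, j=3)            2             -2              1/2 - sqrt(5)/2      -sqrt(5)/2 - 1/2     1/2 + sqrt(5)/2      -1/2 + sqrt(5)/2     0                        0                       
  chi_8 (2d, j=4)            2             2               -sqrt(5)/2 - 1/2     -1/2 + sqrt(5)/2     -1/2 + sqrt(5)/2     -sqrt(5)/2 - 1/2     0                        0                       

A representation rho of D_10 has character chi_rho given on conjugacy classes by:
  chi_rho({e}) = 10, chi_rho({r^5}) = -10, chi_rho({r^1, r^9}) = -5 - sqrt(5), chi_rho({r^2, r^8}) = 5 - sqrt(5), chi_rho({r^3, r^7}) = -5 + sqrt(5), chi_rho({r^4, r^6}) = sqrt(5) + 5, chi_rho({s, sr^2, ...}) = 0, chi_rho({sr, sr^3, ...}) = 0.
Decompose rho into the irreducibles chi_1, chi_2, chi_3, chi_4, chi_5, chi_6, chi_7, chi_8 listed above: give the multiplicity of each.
Multiplicities: chi_1: 0, chi_2: 0, chi_3: 3, chi_4: 3, chi_5: 0, chi_6: 0, chi_7: 2, chi_8: 0.

Use <chi_rho, chi> = (1/|G|) sum_C |C| * chi_rho(C) * conj(chi(C)) with |G| = 20 for each irreducible chi in the table:
  <chi_rho, chi_1> = (1/20)[1*(10)*conj(1) + 1*(-10)*conj(1) + 2*(-5 - sqrt(5))*conj(1) + 2*(5 - sqrt(5))*conj(1) + 2*(-5 + sqrt(5))*conj(1) + 2*(sqrt(5) + 5)*conj(1) + 5*(0)*conj(1) + 5*(0)*conj(1)]
      = (1/20)[(10) + (-10) + (-10 - 2*sqrt(5)) + (10 - 2*sqrt(5)) + (-10 + 2*sqrt(5)) + (2*sqrt(5) + 10) + (0) + (0)] = 0/20 = 0
  <chi_rho, chi_2> = (1/20)[1*(10)*conj(1) + 1*(-10)*conj(1) + 2*(-5 - sqrt(5))*conj(1) + 2*(5 - sqrt(5))*conj(1) + 2*(-5 + sqrt(5))*conj(1) + 2*(sqrt(5) + 5)*conj(1) + 5*(0)*conj(-1) + 5*(0)*conj(-1)]
      = (1/20)[(10) + (-10) + (-10 - 2*sqrt(5)) + (10 - 2*sqrt(5)) + (-10 + 2*sqrt(5)) + (2*sqrt(5) + 10) + (0) + (0)] = 0/20 = 0
  <chi_rho, chi_3> = (1/20)[1*(10)*conj(1) + 1*(-10)*conj(-1) + 2*(-5 - sqrt(5))*conj(-1) + 2*(5 - sqrt(5))*conj(1) + 2*(-5 + sqrt(5))*conj(-1) + 2*(sqrt(5) + 5)*conj(1) + 5*(0)*conj(1) + 5*(0)*conj(-1)]
      = (1/20)[(10) + (10) + (2*sqrt(5) + 10) + (10 - 2*sqrt(5)) + (10 - 2*sqrt(5)) + (2*sqrt(5) + 10) + (0) + (0)] = 60/20 = 3
  <chi_rho, chi_4> = (1/20)[1*(10)*conj(1) + 1*(-10)*conj(-1) + 2*(-5 - sqrt(5))*conj(-1) + 2*(5 - sqrt(5))*conj(1) + 2*(-5 + sqrt(5))*conj(-1) + 2*(sqrt(5) + 5)*conj(1) + 5*(0)*conj(-1) + 5*(0)*conj(1)]
      = (1/20)[(10) + (10) + (2*sqrt(5) + 10) + (10 - 2*sqrt(5)) + (10 - 2*sqrt(5)) + (2*sqrt(5) + 10) + (0) + (0)] = 60/20 = 3
  <chi_rho, chi_5> = (1/20)[1*(10)*conj(2) + 1*(-10)*conj(-2) + 2*(-5 - sqrt(5))*conj(1/2 + sqrt(5)/2) + 2*(5 - sqrt(5))*conj(-1/2 + sqrt(5)/2) + 2*(-5 + sqrt(5))*conj(1/2 - sqrt(5)/2) + 2*(sqrt(5) + 5)*conj(-sqrt(5)/2 - 1/2) + 5*(0)*conj(0) + 5*(0)*conj(0)]
      = (1/20)[(20) + (20) + (-6*sqrt(5) - 10) + (-10 + 6*sqrt(5)) + (-10 + 6*sqrt(5)) + (-6*sqrt(5) - 10) + (0) + (0)] = 0/20 = 0
  <chi_rho, chi_6> = (1/20)[1*(10)*conj(2) + 1*(-10)*conj(2) + 2*(-5 - sqrt(5))*conj(-1/2 + sqrt(5)/2) + 2*(5 - sqrt(5))*conj(-sqrt(5)/2 - 1/2) + 2*(-5 + sqrt(5))*conj(-sqrt(5)/2 - 1/2) + 2*(sqrt(5) + 5)*conj(-1/2 + sqrt(5)/2) + 5*(0)*conj(0) + 5*(0)*conj(0)]
      = (1/20)[(20) + (-20) + (-4*sqrt(5)) + (-4*sqrt(5)) + (4*sqrt(5)) + (4*sqrt(5)) + (0) + (0)] = 0/20 = 0
  <chi_rho, chi_7> = (1/20)[1*(10)*conj(2) + 1*(-10)*conj(-2) + 2*(-5 - sqrt(5))*conj(1/2 - sqrt(5)/2) + 2*(5 - sqrt(5))*conj(-sqrt(5)/2 - 1/2) + 2*(-5 + sqrt(5))*conj(1/2 + sqrt(5)/2) + 2*(sqrt(5) + 5)*conj(-1/2 + sqrt(5)/2) + 5*(0)*conj(0) + 5*(0)*conj(0)]
      = (1/20)[(20) + (20) + (4*sqrt(5)) + (-4*sqrt(5)) + (-4*sqrt(5)) + (4*sqrt(5)) + (0) + (0)] = 40/20 = 2
  <chi_rho, chi_8> = (1/20)[1*(10)*conj(2) + 1*(-10)*conj(2) + 2*(-5 - sqrt(5))*conj(-sqrt(5)/2 - 1/2) + 2*(5 - sqrt(5))*conj(-1/2 + sqrt(5)/2) + 2*(-5 + sqrt(5))*conj(-1/2 + sqrt(5)/2) + 2*(sqrt(5) + 5)*conj(-sqrt(5)/2 - 1/2) + 5*(0)*conj(0) + 5*(0)*conj(0)]
      = (1/20)[(20) + (-20) + (10 + 6*sqrt(5)) + (-10 + 6*sqrt(5)) + (10 - 6*sqrt(5)) + (-6*sqrt(5) - 10) + (0) + (0)] = 0/20 = 0
Dimension check: dim(rho) = sum (mult * dim) = 0*1 + 0*1 + 3*1 + 3*1 + 0*2 + 0*2 + 2*2 + 0*2 = 10 = chi_rho(e) = 10.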